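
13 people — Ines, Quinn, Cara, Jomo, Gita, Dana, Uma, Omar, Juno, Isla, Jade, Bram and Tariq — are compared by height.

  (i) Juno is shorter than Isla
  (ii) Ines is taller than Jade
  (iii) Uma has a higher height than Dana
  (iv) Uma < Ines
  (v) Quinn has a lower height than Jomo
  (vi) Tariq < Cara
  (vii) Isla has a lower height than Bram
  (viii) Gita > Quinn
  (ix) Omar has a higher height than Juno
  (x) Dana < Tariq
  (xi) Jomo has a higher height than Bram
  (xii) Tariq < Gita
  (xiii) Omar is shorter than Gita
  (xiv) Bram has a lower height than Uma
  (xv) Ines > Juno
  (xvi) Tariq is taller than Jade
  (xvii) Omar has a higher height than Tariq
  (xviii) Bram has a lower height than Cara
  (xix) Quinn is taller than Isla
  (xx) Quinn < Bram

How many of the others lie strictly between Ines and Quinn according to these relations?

Chaining upward from Quinn reaches: Bram, Cara, Gita, Uma, Jomo.
Chaining downward from Ines reaches: Juno, Dana, Jade, Isla, Bram, Uma.
Strictly between Quinn and Ines are those in both lists: Bram, Uma — 2 elements.

2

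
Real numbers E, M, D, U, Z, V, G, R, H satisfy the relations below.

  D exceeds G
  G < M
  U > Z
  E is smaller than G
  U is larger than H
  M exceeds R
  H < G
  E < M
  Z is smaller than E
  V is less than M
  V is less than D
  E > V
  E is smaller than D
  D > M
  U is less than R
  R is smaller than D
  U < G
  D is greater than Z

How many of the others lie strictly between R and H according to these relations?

Chaining upward from H reaches: U, G, M, D.
Chaining downward from R reaches: Z, U.
Strictly between H and R are those in both lists: U — 1 element.

1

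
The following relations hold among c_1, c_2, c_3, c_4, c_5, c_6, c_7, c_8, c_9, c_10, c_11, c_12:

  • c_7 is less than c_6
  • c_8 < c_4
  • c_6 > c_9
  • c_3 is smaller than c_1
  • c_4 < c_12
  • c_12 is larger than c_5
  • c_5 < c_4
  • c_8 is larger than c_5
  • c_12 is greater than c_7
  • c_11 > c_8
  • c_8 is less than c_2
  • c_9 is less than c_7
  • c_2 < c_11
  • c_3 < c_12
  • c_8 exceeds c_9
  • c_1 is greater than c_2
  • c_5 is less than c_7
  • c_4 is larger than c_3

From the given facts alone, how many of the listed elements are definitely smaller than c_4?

From c_4 the given relations immediately reach c_5, c_3, c_8.
From those, c_9 — 4 in total.
No other element is forced below c_4 by the given relations, so the count is 4.

4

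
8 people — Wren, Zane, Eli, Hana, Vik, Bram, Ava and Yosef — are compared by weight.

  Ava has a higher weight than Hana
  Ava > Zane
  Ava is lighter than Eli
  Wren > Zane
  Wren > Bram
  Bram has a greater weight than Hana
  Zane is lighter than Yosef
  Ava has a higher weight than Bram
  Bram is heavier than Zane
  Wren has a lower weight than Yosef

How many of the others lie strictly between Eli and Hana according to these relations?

2

Chaining upward from Hana reaches: Bram, Wren, Ava, Yosef.
Chaining downward from Eli reaches: Zane, Bram, Ava.
Strictly between Hana and Eli are those in both lists: Bram, Ava — 2 elements.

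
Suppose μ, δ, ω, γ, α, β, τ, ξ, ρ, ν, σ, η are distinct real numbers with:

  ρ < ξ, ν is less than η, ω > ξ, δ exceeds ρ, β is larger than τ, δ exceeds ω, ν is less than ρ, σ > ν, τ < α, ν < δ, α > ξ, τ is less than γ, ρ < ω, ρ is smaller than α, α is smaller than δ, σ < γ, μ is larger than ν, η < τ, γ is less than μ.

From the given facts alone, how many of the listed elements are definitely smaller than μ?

5

The elements the relations force below μ are ν, σ, η, τ, γ — no chain reaches any other.
That is 5.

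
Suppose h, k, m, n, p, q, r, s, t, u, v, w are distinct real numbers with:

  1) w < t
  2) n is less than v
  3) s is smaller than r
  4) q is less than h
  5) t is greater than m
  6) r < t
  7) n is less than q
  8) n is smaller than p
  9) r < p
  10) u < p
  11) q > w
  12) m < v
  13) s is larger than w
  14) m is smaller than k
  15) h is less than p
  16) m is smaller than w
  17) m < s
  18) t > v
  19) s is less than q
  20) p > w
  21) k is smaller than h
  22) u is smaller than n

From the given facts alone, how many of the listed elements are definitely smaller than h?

From h the given relations immediately reach k, q.
From those, m, w, n, s — 6 in total.
From those, u — 7 in total.
Nothing else is reachable below h; 7 in all.

7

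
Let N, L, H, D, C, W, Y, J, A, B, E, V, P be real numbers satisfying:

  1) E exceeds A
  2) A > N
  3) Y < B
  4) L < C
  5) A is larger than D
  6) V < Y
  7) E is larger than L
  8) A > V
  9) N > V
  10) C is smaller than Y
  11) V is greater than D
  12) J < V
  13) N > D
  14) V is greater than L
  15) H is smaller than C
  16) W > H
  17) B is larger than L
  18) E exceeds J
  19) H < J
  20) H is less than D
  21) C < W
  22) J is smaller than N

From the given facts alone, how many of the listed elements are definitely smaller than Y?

Directly below Y: V, C.
One step further: L, H, D, J (6 so far).
No other element is forced below Y by the given relations, so the count is 6.

6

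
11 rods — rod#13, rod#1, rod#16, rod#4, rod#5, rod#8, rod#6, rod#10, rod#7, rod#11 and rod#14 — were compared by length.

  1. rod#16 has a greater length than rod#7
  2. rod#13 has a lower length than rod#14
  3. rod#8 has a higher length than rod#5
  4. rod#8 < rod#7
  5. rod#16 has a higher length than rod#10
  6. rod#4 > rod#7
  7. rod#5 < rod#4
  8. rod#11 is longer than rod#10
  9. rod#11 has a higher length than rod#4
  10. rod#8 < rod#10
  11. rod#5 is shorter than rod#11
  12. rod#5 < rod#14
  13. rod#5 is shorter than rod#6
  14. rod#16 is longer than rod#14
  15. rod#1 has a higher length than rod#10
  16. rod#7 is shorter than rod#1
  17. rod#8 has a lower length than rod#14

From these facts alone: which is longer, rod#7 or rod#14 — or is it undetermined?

Following every chain through rod#14: above rod#14 we get rod#16; below rod#14 we get rod#13, rod#5, rod#8.
rod#7 is not reached, and no chain runs the other way from rod#7 to rod#14.
So the given relations leave the order of rod#14 and rod#7 undetermined.

undetermined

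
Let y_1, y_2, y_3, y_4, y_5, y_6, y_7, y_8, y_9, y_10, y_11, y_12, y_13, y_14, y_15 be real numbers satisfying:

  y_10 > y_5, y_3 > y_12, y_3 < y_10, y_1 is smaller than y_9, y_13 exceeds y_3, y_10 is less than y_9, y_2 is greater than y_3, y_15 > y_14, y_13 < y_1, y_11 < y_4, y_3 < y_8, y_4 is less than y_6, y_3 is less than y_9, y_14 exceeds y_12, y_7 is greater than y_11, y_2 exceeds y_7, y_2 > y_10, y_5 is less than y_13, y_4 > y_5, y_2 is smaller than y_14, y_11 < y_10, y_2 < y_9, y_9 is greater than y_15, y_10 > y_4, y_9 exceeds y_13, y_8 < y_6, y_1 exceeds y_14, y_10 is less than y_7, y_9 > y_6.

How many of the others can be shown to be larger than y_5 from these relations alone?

10

The elements the relations force above y_5 are y_4, y_10, y_13, y_7, y_2, y_14, y_1, y_6, y_15, y_9 — no chain reaches any other.
That is 10.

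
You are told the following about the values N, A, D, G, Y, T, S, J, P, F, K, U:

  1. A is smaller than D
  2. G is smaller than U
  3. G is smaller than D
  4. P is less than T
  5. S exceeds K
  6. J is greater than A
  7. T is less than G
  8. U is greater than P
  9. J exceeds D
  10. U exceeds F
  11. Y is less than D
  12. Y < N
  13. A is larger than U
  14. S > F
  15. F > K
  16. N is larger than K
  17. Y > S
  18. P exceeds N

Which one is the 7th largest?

The consecutive relations fix a unique order: K < F < S < Y < N < P < T < G < U < A < D < J.
The 7th largest is P.

P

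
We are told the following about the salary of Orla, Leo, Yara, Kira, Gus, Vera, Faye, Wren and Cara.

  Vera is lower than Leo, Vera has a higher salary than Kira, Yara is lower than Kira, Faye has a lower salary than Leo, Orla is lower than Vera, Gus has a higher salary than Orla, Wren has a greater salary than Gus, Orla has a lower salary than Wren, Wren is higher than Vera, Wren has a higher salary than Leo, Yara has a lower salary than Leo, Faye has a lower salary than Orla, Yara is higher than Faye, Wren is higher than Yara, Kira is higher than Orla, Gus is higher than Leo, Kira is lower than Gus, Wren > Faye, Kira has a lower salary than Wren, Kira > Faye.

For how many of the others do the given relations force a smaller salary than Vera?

Directly below Vera: Orla, Kira.
One step further: Faye, Yara (4 so far).
Nothing else is reachable below Vera; 4 in all.

4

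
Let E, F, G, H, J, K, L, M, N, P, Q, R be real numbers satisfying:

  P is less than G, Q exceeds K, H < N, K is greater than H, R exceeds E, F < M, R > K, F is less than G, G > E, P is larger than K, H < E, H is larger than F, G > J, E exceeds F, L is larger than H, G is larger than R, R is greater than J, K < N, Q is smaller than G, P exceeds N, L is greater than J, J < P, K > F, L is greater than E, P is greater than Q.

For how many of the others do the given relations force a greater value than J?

4

Directly above J: R, P, G, L.
No other element is forced above J by the given relations, so the count is 4.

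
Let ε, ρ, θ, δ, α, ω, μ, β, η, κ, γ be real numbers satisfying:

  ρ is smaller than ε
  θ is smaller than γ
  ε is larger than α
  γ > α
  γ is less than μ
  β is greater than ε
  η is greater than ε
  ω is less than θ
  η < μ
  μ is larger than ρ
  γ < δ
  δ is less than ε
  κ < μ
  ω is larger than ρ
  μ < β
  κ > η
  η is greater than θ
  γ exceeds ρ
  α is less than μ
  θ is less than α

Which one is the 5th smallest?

Chaining the given pairs: ρ < ω < θ < α < γ < δ < ε < η < κ < μ < β.
Counting 5 from the smallest end gives γ.

γ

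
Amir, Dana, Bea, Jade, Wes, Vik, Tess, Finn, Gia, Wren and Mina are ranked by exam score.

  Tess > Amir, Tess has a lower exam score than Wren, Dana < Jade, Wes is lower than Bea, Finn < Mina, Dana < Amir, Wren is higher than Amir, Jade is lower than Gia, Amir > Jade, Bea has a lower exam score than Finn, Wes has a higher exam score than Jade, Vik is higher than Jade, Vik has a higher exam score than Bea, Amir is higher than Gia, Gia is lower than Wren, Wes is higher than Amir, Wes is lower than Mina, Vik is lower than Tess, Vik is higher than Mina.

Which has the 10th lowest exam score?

Tess

The consecutive relations fix a unique order: Dana < Jade < Gia < Amir < Wes < Bea < Finn < Mina < Vik < Tess < Wren.
The 10th smallest is Tess.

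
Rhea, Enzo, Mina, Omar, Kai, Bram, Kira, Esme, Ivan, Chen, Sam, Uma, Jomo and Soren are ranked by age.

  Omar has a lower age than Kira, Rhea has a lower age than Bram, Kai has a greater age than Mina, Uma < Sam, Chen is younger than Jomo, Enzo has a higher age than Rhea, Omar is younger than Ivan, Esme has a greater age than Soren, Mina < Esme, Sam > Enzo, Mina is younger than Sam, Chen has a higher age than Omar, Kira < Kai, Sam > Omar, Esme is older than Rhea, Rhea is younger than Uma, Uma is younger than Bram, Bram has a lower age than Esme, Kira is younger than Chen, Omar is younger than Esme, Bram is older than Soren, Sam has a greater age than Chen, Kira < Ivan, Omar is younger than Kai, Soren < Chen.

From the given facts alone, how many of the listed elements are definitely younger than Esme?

The elements the relations force below Esme are Rhea, Omar, Uma, Soren, Bram, Mina — no chain reaches any other.
That is 6.

6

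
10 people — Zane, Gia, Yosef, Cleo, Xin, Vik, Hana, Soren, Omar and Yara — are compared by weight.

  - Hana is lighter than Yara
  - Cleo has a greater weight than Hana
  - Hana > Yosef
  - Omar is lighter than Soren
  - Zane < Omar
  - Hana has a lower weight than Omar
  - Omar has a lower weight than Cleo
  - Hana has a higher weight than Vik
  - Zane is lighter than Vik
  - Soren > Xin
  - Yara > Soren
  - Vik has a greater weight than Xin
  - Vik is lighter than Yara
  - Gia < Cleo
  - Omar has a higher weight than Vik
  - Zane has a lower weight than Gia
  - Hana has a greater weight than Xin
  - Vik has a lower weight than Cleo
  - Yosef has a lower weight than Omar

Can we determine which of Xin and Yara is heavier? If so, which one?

Following the relations from Xin: Xin < Vik < Hana < Omar < Soren < Yara.
So Yara is heavier.

Yara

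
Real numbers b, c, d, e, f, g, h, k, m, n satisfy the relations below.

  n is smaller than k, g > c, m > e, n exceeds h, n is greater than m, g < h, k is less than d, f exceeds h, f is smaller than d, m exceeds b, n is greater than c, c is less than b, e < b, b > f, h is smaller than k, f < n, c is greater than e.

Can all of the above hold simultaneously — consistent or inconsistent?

consistent

Every relation is compatible with e < c < g < h < f < b < m < n < k < d; the set is consistent.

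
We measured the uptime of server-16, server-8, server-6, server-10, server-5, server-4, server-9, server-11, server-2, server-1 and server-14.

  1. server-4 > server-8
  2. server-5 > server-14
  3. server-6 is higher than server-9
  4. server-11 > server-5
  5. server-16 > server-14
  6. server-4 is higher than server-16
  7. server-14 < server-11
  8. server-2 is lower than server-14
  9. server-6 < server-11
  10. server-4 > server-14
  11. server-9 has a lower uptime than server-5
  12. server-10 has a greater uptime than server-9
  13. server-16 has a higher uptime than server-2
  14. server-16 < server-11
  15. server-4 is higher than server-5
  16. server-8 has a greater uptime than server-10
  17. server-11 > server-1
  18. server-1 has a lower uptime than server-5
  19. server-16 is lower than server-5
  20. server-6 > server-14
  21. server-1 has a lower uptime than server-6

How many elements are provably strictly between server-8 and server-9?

1

The relations place server-9 below server-8. An element lies strictly between them when it is forced above server-9 and also forced below server-8.
Above server-9: {server-10, server-6, server-5, server-11, server-4}. Below server-8: {server-10}.
Intersection: {server-10} — 1.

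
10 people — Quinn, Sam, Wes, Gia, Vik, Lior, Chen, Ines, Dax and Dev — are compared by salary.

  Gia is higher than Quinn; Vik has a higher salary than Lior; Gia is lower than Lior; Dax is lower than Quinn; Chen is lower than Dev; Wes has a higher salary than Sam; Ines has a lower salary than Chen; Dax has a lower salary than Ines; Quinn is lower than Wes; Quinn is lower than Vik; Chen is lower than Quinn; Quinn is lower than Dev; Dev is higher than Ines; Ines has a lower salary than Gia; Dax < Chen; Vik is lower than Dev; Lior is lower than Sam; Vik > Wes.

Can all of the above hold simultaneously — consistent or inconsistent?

consistent

The single ordering Dax < Ines < Chen < Quinn < Gia < Lior < Sam < Wes < Vik < Dev satisfies every listed relation, so no contradiction arises.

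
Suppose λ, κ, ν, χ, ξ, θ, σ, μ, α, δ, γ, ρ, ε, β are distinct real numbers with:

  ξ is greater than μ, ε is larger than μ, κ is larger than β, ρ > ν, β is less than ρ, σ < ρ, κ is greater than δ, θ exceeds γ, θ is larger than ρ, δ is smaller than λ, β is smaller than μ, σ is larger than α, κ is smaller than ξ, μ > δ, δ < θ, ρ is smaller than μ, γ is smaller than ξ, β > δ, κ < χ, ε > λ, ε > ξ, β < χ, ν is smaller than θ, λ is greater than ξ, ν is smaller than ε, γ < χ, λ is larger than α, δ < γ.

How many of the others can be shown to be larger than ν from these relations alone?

6

Directly above ν: ρ, θ, ε.
One step further: μ (4 so far).
One step further: ξ (5 so far).
One step further: λ (6 so far).
Nothing else is reachable above ν; 6 in all.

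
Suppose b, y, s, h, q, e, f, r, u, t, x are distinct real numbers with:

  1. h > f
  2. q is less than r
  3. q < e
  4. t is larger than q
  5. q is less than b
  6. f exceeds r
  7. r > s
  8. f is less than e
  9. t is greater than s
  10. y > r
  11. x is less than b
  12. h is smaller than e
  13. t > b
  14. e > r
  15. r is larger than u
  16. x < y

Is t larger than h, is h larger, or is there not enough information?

undetermined

Following every chain through t: below t we get s, x, q, b.
h is not reached, and no chain runs the other way from h to t.
So the given relations leave the order of t and h undetermined.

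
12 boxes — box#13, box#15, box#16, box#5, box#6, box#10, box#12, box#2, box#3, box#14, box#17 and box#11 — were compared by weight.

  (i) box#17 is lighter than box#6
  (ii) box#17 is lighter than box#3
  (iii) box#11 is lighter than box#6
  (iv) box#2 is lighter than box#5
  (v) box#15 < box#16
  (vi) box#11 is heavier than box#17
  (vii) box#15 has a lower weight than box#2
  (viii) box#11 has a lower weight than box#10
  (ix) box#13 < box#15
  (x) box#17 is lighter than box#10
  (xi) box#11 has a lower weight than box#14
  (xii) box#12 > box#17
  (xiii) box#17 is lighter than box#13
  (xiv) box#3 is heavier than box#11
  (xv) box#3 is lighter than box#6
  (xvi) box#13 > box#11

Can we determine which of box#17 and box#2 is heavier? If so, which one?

box#2

The relevant relations are box#17 < box#11; box#11 < box#13; box#13 < box#15; box#15 < box#2.
Chaining these gives box#17 < box#11 < box#13 < box#15 < box#2.
So box#2 is heavier.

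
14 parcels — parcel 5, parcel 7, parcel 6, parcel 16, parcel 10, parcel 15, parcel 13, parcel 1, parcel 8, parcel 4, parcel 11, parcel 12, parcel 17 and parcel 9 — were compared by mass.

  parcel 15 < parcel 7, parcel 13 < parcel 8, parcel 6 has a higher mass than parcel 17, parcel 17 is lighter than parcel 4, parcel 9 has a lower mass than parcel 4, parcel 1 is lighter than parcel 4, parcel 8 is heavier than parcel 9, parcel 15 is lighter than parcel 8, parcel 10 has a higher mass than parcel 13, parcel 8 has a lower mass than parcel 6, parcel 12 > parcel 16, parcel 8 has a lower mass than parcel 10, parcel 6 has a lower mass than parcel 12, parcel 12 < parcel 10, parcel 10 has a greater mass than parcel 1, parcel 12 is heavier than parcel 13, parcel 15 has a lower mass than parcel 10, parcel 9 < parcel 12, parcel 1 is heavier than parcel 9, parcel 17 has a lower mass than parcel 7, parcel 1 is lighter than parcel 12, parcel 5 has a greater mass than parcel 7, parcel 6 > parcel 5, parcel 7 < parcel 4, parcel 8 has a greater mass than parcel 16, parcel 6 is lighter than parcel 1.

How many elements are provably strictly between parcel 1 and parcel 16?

2

The relations place parcel 16 below parcel 1. An element lies strictly between them when it is forced above parcel 16 and also forced below parcel 1.
Above parcel 16: {parcel 8, parcel 6, parcel 4, parcel 12, parcel 10}. Below parcel 1: {parcel 9, parcel 17, parcel 15, parcel 7, parcel 13, parcel 8, parcel 5, parcel 6}.
Intersection: {parcel 8, parcel 6} — 2.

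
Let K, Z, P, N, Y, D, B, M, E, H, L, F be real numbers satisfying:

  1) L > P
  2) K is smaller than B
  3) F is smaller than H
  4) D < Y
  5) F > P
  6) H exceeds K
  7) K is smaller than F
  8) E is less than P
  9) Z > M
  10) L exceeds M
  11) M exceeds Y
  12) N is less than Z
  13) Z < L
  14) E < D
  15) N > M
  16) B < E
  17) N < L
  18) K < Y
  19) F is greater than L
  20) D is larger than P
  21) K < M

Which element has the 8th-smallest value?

The consecutive relations fix a unique order: K < B < E < P < D < Y < M < N < Z < L < F < H.
The 8th smallest is N.

N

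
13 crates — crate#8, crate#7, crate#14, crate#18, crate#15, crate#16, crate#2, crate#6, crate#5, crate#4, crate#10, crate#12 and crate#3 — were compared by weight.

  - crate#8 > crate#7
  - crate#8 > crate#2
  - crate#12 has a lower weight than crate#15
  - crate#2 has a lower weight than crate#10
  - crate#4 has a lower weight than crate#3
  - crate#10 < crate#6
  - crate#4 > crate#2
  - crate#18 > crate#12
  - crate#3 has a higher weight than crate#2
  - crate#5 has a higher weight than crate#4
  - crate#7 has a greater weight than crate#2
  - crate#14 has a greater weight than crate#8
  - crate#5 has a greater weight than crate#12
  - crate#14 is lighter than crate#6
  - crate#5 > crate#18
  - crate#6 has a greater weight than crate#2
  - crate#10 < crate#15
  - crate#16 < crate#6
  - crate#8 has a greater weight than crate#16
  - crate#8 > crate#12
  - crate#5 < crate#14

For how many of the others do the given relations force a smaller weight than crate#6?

10

From crate#6 the given relations immediately reach crate#2, crate#10, crate#16, crate#14.
From those, crate#8, crate#5 — 6 in total.
From those, crate#12, crate#4, crate#7, crate#18 — 10 in total.
Nothing else is reachable below crate#6; 10 in all.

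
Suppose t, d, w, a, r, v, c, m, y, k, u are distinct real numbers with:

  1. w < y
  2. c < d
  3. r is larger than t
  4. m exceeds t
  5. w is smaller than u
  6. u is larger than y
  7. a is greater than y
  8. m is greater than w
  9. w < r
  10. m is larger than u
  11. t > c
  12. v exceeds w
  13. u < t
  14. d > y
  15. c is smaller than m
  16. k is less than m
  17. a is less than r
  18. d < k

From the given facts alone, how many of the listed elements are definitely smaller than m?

7

From m the given relations immediately reach w, c, u, k, t.
From those, y, d — 7 in total.
No other element is forced below m by the given relations, so the count is 7.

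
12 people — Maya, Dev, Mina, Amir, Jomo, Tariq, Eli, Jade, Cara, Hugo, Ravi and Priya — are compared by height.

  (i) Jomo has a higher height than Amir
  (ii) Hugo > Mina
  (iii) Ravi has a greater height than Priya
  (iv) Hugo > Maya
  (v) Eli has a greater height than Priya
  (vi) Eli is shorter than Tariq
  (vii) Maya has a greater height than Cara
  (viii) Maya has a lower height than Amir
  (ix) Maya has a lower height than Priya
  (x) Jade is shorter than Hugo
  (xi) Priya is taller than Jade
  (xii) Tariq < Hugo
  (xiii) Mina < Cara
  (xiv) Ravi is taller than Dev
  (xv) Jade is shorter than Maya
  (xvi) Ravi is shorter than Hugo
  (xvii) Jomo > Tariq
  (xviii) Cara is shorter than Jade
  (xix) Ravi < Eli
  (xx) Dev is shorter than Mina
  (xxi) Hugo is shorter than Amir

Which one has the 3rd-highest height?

Hugo

The consecutive relations fix a unique order: Dev < Mina < Cara < Jade < Maya < Priya < Ravi < Eli < Tariq < Hugo < Amir < Jomo.
Counting 3 from the largest end gives Hugo.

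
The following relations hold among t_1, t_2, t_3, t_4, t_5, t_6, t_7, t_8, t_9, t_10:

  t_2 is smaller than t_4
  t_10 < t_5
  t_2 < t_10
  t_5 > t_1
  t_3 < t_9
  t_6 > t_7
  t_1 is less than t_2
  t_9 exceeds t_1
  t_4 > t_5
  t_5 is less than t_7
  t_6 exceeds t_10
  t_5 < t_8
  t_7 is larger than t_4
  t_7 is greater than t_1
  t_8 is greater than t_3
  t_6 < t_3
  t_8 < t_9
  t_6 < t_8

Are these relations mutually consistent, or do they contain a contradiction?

consistent

Every relation is compatible with t_1 < t_2 < t_10 < t_5 < t_4 < t_7 < t_6 < t_3 < t_8 < t_9; the set is consistent.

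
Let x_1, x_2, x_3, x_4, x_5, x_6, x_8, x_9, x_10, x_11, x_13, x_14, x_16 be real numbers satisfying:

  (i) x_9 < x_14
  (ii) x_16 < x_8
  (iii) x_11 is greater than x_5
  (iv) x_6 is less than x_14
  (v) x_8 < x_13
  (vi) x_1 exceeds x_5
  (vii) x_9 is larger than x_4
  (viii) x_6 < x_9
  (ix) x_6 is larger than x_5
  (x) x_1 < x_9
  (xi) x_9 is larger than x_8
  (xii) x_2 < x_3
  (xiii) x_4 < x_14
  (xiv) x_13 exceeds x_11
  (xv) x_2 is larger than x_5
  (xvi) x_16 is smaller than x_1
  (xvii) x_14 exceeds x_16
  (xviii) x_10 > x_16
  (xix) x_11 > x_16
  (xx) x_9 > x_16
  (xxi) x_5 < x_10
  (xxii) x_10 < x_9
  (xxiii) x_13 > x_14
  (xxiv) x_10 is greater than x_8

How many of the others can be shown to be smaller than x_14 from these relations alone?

8

The elements the relations force below x_14 are x_5, x_16, x_4, x_8, x_1, x_6, x_10, x_9 — no chain reaches any other.
That is 8.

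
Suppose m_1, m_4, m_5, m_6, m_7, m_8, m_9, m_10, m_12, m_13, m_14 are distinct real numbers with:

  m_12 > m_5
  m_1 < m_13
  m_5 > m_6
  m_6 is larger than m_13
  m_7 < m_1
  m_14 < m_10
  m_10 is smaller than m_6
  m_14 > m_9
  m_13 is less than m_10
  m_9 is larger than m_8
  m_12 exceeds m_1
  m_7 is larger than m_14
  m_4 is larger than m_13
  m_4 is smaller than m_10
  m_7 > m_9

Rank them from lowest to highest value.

m_8 < m_9 < m_14 < m_7 < m_1 < m_13 < m_4 < m_10 < m_6 < m_5 < m_12

The consecutive links are each given: m_8 < m_9; m_9 < m_14; m_14 < m_7; m_7 < m_1; m_1 < m_13; m_13 < m_4; m_4 < m_10; m_10 < m_6; m_6 < m_5; m_5 < m_12.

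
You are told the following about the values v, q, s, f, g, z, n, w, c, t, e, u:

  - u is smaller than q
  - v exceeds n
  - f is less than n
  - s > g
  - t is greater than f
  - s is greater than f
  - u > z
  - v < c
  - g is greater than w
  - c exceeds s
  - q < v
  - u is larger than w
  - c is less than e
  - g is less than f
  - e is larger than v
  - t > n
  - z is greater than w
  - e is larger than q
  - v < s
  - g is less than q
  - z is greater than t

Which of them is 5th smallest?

t

Piecing the relations together gives one ordering: w < g < f < n < t < z < u < q < v < s < c < e.
The 5th smallest is t.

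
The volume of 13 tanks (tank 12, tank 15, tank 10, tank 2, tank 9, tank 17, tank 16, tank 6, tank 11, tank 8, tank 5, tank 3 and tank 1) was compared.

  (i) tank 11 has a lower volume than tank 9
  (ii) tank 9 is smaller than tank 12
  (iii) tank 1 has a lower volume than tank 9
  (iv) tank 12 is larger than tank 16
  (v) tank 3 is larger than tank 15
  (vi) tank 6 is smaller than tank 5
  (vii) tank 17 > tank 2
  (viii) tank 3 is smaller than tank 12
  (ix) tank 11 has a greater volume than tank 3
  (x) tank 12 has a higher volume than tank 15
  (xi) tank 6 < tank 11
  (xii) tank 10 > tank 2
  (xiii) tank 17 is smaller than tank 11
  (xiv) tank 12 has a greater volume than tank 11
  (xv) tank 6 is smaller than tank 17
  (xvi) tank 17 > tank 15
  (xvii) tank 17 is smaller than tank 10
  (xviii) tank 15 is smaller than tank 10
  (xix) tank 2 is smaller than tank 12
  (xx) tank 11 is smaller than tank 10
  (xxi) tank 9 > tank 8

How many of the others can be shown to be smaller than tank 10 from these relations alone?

6

The elements the relations force below tank 10 are tank 15, tank 6, tank 3, tank 2, tank 17, tank 11 — no chain reaches any other.
That is 6.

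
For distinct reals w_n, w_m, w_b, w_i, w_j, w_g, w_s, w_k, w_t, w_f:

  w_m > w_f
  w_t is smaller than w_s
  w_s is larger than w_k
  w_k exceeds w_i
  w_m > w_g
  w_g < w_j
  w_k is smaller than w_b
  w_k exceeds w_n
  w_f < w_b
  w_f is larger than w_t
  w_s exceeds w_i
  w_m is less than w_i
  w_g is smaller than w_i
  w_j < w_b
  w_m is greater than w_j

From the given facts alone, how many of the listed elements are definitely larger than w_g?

6

The elements the relations force above w_g are w_j, w_m, w_i, w_k, w_b, w_s — no chain reaches any other.
That is 6.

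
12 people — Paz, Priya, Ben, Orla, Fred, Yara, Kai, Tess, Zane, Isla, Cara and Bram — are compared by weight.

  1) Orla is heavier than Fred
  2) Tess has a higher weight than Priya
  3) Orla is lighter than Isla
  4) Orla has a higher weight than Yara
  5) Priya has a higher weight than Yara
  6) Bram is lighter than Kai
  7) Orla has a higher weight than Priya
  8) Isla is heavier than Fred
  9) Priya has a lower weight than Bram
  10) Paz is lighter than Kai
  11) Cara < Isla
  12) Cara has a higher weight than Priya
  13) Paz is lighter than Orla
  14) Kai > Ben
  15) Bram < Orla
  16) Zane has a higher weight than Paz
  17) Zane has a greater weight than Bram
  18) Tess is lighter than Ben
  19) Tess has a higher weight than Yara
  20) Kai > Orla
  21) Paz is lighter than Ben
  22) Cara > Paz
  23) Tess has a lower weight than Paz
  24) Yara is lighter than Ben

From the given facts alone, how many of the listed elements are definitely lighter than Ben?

4

The elements the relations force below Ben are Yara, Priya, Tess, Paz — no chain reaches any other.
That is 4.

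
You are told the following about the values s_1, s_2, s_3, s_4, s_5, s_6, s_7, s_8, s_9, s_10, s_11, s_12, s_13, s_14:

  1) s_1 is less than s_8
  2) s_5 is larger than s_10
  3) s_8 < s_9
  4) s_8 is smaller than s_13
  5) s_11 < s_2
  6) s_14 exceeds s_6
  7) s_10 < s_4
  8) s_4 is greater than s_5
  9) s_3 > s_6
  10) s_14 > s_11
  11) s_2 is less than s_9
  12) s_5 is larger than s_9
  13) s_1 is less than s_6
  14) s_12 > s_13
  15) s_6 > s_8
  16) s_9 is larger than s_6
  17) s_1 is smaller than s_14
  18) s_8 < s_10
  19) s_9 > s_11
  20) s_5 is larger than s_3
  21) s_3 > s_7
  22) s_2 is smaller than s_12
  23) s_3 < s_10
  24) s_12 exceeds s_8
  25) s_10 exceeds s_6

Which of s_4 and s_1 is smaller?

s_1

s_1 < s_8 and s_8 < s_6 give s_1 < s_6.
Then s_6 < s_3 extends the chain to s_3.
Then s_3 < s_10 extends the chain to s_10.
With s_10 < s_5: s_1 < s_8 < s_6 < s_3 < s_10 < s_5.
Then s_5 < s_4 extends the chain to s_4.
So s_1 < s_4; s_1 is the smaller of the two.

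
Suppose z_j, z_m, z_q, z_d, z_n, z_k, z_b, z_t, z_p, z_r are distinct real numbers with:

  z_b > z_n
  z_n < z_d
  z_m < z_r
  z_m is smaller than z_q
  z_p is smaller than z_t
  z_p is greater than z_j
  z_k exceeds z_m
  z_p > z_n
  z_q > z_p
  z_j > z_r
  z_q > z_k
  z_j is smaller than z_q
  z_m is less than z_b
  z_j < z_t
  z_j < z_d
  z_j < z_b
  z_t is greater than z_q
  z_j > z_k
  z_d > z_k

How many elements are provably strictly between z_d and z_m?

3

The relations place z_m below z_d. An element lies strictly between them when it is forced above z_m and also forced below z_d.
Above z_m: {z_k, z_r, z_j, z_p, z_b, z_q, z_t}. Below z_d: {z_k, z_r, z_n, z_j}.
Intersection: {z_k, z_r, z_j} — 3.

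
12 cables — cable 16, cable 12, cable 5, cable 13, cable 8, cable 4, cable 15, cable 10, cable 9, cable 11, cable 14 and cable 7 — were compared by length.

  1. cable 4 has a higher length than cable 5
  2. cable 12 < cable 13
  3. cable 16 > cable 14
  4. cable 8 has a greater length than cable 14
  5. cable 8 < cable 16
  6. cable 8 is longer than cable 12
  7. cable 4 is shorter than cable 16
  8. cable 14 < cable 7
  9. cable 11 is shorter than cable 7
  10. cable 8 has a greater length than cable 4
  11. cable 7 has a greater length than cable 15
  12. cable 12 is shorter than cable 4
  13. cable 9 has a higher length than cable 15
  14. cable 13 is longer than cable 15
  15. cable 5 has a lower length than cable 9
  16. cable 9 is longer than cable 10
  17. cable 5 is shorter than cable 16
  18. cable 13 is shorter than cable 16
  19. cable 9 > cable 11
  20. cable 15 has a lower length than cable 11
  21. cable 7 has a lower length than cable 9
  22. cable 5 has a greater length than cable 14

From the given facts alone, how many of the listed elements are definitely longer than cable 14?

6

Directly above cable 14: cable 5, cable 7, cable 8, cable 16.
One step further: cable 4, cable 9 (6 so far).
Nothing else is reachable above cable 14; 6 in all.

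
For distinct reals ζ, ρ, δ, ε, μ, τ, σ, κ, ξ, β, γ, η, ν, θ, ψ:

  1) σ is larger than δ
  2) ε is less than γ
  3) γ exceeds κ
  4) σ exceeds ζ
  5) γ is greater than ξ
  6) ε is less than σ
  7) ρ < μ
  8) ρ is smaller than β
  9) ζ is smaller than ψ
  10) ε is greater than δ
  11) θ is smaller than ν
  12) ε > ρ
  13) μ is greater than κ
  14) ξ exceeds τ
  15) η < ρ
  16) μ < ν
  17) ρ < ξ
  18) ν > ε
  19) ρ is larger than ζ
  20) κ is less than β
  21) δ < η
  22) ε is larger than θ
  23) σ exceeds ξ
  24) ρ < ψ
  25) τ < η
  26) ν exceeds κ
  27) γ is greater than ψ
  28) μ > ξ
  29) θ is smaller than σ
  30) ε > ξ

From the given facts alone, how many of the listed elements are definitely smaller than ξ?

The elements the relations force below ξ are δ, τ, η, ζ, ρ — no chain reaches any other.
That is 5.

5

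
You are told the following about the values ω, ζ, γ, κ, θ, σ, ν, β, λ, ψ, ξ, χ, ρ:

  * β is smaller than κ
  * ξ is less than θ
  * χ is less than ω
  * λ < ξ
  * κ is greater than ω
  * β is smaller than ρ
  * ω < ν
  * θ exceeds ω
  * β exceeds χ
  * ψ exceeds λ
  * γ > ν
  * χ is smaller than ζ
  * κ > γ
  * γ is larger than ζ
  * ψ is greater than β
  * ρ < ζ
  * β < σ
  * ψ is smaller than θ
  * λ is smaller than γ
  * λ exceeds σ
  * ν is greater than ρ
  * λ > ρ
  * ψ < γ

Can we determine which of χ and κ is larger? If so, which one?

κ

Link the given pairs in sequence: χ < β; β < σ; σ < λ; λ < ψ; ψ < γ; γ < κ.
Chaining these gives χ < β < σ < λ < ψ < γ < κ.
So κ is larger.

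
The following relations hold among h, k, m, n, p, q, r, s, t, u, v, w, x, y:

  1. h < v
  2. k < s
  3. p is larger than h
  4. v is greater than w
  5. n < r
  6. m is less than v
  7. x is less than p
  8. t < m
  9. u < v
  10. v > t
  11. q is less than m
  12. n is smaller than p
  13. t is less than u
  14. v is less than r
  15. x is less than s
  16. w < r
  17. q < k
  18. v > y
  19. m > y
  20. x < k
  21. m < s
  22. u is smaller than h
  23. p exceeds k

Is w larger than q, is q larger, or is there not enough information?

undetermined

Following every chain through q: above q we get k, m, s, p, v, r.
w is not reached, and no chain runs the other way from w to q.
So the given relations leave the order of q and w undetermined.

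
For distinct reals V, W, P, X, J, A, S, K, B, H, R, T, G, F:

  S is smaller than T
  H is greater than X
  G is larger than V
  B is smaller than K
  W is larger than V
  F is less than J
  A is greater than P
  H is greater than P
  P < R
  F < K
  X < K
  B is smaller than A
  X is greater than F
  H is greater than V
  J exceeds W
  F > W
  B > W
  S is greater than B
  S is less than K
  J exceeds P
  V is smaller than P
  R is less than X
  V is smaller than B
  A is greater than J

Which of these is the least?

W is not least since V < W; P is not least since V < P; R is not least since P < R; F is not least since W < F; B is not least since V < B; J is not least since F < J; G is not least since V < G; S is not least since B < S; X is not least since F < X; K is not least since B < K; T is not least since S < T; H is not least since X < H; A is not least since B < A.
Only V has nothing below it, so V is the least.

V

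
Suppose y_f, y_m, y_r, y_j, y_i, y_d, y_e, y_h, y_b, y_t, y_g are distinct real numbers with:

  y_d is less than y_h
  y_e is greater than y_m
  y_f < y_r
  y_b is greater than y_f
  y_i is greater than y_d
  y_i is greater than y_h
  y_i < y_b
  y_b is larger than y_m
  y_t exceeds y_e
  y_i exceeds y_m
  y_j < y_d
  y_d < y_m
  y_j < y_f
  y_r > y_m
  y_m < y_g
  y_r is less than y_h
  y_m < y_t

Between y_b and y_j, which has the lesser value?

y_j

y_j < y_d and y_d < y_m give y_j < y_m.
With y_m < y_r: y_j < y_d < y_m < y_r.
With y_r < y_h: y_j < y_d < y_m < y_r < y_h.
Then y_h < y_i extends the chain to y_i.
Then y_i < y_b extends the chain to y_b.
So y_j < y_b; y_j is the smaller of the two.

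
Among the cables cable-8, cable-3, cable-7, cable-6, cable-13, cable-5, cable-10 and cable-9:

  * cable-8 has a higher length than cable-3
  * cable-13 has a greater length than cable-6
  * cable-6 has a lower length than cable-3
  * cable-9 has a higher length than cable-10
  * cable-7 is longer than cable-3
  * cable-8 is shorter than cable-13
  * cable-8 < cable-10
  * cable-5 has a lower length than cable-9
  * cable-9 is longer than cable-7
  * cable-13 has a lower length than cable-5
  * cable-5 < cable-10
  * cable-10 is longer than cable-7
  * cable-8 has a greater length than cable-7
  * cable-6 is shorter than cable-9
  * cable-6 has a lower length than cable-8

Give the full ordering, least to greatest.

Nothing is placed below cable-6, so it is least; from there cable-6 < cable-3; cable-3 < cable-7; cable-7 < cable-8; cable-8 < cable-13; cable-13 < cable-5; cable-5 < cable-10; cable-10 < cable-9, each given directly.

cable-6 < cable-3 < cable-7 < cable-8 < cable-13 < cable-5 < cable-10 < cable-9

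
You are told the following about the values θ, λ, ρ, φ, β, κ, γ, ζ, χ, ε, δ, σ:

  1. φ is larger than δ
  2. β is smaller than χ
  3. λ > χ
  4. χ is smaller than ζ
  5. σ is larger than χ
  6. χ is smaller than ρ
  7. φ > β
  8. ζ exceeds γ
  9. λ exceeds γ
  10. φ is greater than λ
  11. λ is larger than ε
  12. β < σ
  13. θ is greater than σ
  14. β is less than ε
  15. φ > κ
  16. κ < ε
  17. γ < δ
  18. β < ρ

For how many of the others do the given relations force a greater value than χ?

From χ the given relations immediately reach λ, σ, ρ, ζ.
From those, θ, φ — 6 in total.
No other element is forced above χ by the given relations, so the count is 6.

6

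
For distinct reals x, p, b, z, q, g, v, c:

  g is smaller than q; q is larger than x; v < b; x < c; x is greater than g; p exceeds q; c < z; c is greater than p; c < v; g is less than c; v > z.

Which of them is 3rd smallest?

Piecing the relations together gives one ordering: g < x < q < p < c < z < v < b.
Counting 3 from the smallest end gives q.

q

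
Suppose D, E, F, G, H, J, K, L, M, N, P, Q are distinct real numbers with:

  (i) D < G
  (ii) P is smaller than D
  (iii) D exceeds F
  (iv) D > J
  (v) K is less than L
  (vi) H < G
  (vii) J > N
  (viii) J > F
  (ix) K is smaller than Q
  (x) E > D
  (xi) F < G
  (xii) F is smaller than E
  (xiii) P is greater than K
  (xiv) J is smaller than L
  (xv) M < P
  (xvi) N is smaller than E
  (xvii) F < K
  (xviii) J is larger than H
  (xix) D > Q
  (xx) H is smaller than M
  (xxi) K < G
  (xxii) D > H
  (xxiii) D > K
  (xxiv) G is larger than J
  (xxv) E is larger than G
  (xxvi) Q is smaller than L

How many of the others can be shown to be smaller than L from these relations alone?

The elements the relations force below L are H, F, K, N, Q, J — no chain reaches any other.
That is 6.

6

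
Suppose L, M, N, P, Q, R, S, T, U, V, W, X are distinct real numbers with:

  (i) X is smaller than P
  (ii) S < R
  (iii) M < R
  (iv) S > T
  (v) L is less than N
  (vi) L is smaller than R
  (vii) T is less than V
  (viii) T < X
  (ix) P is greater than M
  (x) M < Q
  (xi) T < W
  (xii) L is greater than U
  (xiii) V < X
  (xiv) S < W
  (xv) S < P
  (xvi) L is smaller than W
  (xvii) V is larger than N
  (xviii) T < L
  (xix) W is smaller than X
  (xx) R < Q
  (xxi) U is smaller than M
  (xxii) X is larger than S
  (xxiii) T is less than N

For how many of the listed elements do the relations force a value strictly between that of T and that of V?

2

Chaining upward from T reaches: L, S, R, N, Q, W, X, P.
Chaining downward from V reaches: U, L, N.
Strictly between T and V are those in both lists: L, N — 2 elements.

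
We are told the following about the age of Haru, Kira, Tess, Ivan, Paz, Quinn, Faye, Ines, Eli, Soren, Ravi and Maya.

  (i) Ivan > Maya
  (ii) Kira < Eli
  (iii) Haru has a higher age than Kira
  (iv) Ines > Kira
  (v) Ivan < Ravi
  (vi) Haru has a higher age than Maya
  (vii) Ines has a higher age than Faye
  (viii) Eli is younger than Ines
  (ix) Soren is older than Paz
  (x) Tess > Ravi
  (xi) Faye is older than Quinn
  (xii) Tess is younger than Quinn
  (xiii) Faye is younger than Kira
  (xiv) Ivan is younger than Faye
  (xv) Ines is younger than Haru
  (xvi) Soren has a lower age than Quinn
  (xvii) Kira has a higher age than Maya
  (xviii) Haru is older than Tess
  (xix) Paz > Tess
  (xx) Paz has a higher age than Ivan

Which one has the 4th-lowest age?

Piecing the relations together gives one ordering: Maya < Ivan < Ravi < Tess < Paz < Soren < Quinn < Faye < Kira < Eli < Ines < Haru.
The 4th smallest is Tess.

Tess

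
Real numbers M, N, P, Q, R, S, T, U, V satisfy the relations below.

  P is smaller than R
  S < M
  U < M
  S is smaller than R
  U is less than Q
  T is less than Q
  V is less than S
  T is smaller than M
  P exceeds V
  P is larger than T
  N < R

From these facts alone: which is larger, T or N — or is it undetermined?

Following every chain through T: above T we get M, Q, P, R.
N is not reached, and no chain runs the other way from N to T.
So the given relations leave the order of T and N undetermined.

undetermined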